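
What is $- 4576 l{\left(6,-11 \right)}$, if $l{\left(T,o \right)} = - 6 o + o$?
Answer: $-251680$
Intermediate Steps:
$l{\left(T,o \right)} = - 5 o$
$- 4576 l{\left(6,-11 \right)} = - 4576 \left(\left(-5\right) \left(-11\right)\right) = \left(-4576\right) 55 = -251680$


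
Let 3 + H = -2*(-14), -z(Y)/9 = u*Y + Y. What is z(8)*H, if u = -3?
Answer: 3600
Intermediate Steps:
z(Y) = 18*Y (z(Y) = -9*(-3*Y + Y) = -(-18)*Y = 18*Y)
H = 25 (H = -3 - 2*(-14) = -3 + 28 = 25)
z(8)*H = (18*8)*25 = 144*25 = 3600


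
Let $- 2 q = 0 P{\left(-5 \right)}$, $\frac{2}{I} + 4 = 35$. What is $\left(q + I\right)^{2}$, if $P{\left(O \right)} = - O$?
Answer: $\frac{4}{961} \approx 0.0041623$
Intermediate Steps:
$I = \frac{2}{31}$ ($I = \frac{2}{-4 + 35} = \frac{2}{31} \approx 0.064516$)
$q = 0$ ($q = - \frac{0 \left(\left(-1\right) \left(-5\right)\right)}{2} = - \frac{0 \cdot 5}{2} = \left(- \frac{1}{2}\right) 0 = 0$)
$\left(q + I\right)^{2} = \left(0 + \frac{2}{31}\right)^{2} = \left(\frac{2}{31}\right)^{2} = \frac{4}{961}$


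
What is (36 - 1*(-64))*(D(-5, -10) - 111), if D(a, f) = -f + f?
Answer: -11100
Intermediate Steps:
D(a, f) = 0
(36 - 1*(-64))*(D(-5, -10) - 111) = (36 - 1*(-64))*(0 - 111) = (36 + 64)*(-111) = 100*(-111) = -11100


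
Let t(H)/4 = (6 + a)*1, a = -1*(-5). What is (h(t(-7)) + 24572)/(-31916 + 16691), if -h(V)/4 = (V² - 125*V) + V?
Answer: -12884/5075 ≈ -2.5387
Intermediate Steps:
a = 5
t(H) = 44 (t(H) = 4*((6 + 5)*1) = 4*(11*1) = 4*11 = 44)
h(V) = -4*V² + 496*V (h(V) = -4*((V² - 125*V) + V) = -4*(V² - 124*V) = -4*V² + 496*V)
(h(t(-7)) + 24572)/(-31916 + 16691) = (4*44*(124 - 1*44) + 24572)/(-31916 + 16691) = (4*44*(124 - 44) + 24572)/(-15225) = (4*44*80 + 24572)*(-1/15225) = (14080 + 24572)*(-1/15225) = 38652*(-1/15225) = -12884/5075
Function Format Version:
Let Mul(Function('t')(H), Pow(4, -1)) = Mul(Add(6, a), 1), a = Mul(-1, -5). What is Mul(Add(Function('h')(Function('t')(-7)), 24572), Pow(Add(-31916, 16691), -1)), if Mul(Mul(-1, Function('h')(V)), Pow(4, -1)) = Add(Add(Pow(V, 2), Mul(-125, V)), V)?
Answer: Rational(-12884, 5075) ≈ -2.5387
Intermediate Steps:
a = 5
Function('t')(H) = 44 (Function('t')(H) = Mul(4, Mul(Add(6, 5), 1)) = Mul(4, Mul(11, 1)) = Mul(4, 11) = 44)
Function('h')(V) = Add(Mul(-4, Pow(V, 2)), Mul(496, V)) (Function('h')(V) = Mul(-4, Add(Add(Pow(V, 2), Mul(-125, V)), V)) = Mul(-4, Add(Pow(V, 2), Mul(-124, V))) = Add(Mul(-4, Pow(V, 2)), Mul(496, V)))
Mul(Add(Function('h')(Function('t')(-7)), 24572), Pow(Add(-31916, 16691), -1)) = Mul(Add(Mul(4, 44, Add(124, Mul(-1, 44))), 24572), Pow(Add(-31916, 16691), -1)) = Mul(Add(Mul(4, 44, Add(124, -44)), 24572), Pow(-15225, -1)) = Mul(Add(Mul(4, 44, 80), 24572), Rational(-1, 15225)) = Mul(Add(14080, 24572), Rational(-1, 15225)) = Mul(38652, Rational(-1, 15225)) = Rational(-12884, 5075)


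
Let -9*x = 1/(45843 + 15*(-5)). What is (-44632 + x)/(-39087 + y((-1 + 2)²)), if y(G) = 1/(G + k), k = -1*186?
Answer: 3401124431225/2978575215552 ≈ 1.1419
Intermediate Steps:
k = -186
x = -1/411912 (x = -1/(9*(45843 + 15*(-5))) = -1/(9*(45843 - 75)) = -⅑/45768 = -⅑*1/45768 = -1/411912 ≈ -2.4277e-6)
y(G) = 1/(-186 + G) (y(G) = 1/(G - 186) = 1/(-186 + G))
(-44632 + x)/(-39087 + y((-1 + 2)²)) = (-44632 - 1/411912)/(-39087 + 1/(-186 + (-1 + 2)²)) = -18384456385/(411912*(-39087 + 1/(-186 + 1²))) = -18384456385/(411912*(-39087 + 1/(-186 + 1))) = -18384456385/(411912*(-39087 + 1/(-185))) = -18384456385/(411912*(-39087 - 1/185)) = -18384456385/(411912*(-7231096/185)) = -18384456385/411912*(-185/7231096) = 3401124431225/2978575215552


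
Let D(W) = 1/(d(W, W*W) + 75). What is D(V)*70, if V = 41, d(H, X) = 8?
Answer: 70/83 ≈ 0.84337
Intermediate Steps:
D(W) = 1/83 (D(W) = 1/(8 + 75) = 1/83)
D(V)*70 = (1/83)*70 = 70/83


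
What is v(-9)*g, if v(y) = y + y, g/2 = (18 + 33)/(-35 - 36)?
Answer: 1836/71 ≈ 25.859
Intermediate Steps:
g = -102/71 (g = 2*((18 + 33)/(-35 - 36)) = 2*(51/(-71)) = 2*(51*(-1/71)) = 2*(-51/71) = -102/71 ≈ -1.4366)
v(y) = 2*y
v(-9)*g = (2*(-9))*(-102/71) = -18*(-102/71) = 1836/71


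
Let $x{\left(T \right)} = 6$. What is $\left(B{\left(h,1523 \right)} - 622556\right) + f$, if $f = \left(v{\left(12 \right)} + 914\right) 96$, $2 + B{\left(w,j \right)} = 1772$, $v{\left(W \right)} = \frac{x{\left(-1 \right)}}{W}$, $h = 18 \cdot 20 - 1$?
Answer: $-532994$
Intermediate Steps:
$h = 359$ ($h = 360 - 1 = 359$)
$v{\left(W \right)} = \frac{6}{W}$
$B{\left(w,j \right)} = 1770$ ($B{\left(w,j \right)} = -2 + 1772 = 1770$)
$f = 87792$ ($f = \left(\frac{6}{12} + 914\right) 96 = \left(6 \cdot \frac{1}{12} + 914\right) 96 = \left(\frac{1}{2} + 914\right) 96 = \frac{1829}{2} \cdot 96 = 87792$)
$\left(B{\left(h,1523 \right)} - 622556\right) + f = \left(1770 - 622556\right) + 87792 = -620786 + 87792 = -532994$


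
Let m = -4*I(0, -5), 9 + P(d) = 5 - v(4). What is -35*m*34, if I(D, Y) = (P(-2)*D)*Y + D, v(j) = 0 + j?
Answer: 0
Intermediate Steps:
v(j) = j
P(d) = -8 (P(d) = -9 + (5 - 1*4) = -9 + (5 - 4) = -9 + 1 = -8)
I(D, Y) = D - 8*D*Y (I(D, Y) = (-8*D)*Y + D = -8*D*Y + D = D - 8*D*Y)
m = 0 (m = -0*(1 - 8*(-5)) = -0*(1 + 40) = -0*41 = -4*0 = 0)
-35*m*34 = -35*0*34 = 0*34 = 0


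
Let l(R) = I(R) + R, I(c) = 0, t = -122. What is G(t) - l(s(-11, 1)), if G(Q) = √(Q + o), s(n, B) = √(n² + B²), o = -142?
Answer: -√122 + 2*I*√66 ≈ -11.045 + 16.248*I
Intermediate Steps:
s(n, B) = √(B² + n²)
l(R) = R (l(R) = 0 + R = R)
G(Q) = √(-142 + Q) (G(Q) = √(Q - 142) = √(-142 + Q))
G(t) - l(s(-11, 1)) = √(-142 - 122) - √(1² + (-11)²) = √(-264) - √(1 + 121) = 2*I*√66 - √122 = -√122 + 2*I*√66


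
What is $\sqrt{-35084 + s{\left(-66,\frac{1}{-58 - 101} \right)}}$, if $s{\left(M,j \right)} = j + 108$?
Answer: $\frac{i \sqrt{884228415}}{159} \approx 187.02 i$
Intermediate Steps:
$s{\left(M,j \right)} = 108 + j$
$\sqrt{-35084 + s{\left(-66,\frac{1}{-58 - 101} \right)}} = \sqrt{-35084 + \left(108 + \frac{1}{-58 - 101}\right)} = \sqrt{-35084 + \left(108 + \frac{1}{-159}\right)} = \sqrt{-35084 + \left(108 - \frac{1}{159}\right)} = \sqrt{-35084 + \frac{17171}{159}} = \sqrt{- \frac{5561185}{159}} = \frac{i \sqrt{884228415}}{159}$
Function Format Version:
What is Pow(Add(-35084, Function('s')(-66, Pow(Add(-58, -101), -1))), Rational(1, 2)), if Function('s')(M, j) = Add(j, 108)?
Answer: Mul(Rational(1, 159), I, Pow(884228415, Rational(1, 2))) ≈ Mul(187.02, I)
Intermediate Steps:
Function('s')(M, j) = Add(108, j)
Pow(Add(-35084, Function('s')(-66, Pow(Add(-58, -101), -1))), Rational(1, 2)) = Pow(Add(-35084, Add(108, Pow(Add(-58, -101), -1))), Rational(1, 2)) = Pow(Add(-35084, Add(108, Pow(-159, -1))), Rational(1, 2)) = Pow(Add(-35084, Add(108, Rational(-1, 159))), Rational(1, 2)) = Pow(Add(-35084, Rational(17171, 159)), Rational(1, 2)) = Pow(Rational(-5561185, 159), Rational(1, 2)) = Mul(Rational(1, 159), I, Pow(884228415, Rational(1, 2)))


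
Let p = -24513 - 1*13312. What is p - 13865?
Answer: -51690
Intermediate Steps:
p = -37825 (p = -24513 - 13312 = -37825)
p - 13865 = -37825 - 13865 = -51690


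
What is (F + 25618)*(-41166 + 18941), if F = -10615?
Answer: -333441675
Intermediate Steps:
(F + 25618)*(-41166 + 18941) = (-10615 + 25618)*(-41166 + 18941) = 15003*(-22225) = -333441675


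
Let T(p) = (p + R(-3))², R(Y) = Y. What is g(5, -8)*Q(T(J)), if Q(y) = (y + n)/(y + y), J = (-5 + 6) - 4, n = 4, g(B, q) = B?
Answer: 25/9 ≈ 2.7778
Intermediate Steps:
J = -3 (J = 1 - 4 = -3)
T(p) = (-3 + p)² (T(p) = (p - 3)² = (-3 + p)²)
Q(y) = (4 + y)/(2*y) (Q(y) = (y + 4)/(y + y) = (4 + y)/((2*y)) = (4 + y)*(1/(2*y)) = (4 + y)/(2*y))
g(5, -8)*Q(T(J)) = 5*((4 + (-3 - 3)²)/(2*((-3 - 3)²))) = 5*((4 + (-6)²)/(2*((-6)²))) = 5*((½)*(4 + 36)/36) = 5*((½)*(1/36)*40) = 5*(5/9) = 25/9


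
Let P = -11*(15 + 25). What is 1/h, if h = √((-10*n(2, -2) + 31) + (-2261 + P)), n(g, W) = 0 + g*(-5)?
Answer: -I*√2570/2570 ≈ -0.019726*I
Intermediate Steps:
n(g, W) = -5*g (n(g, W) = 0 - 5*g = -5*g)
P = -440 (P = -11*40 = -440)
h = I*√2570 (h = √((-(-50)*2 + 31) + (-2261 - 440)) = √((-10*(-10) + 31) - 2701) = √((100 + 31) - 2701) = √(131 - 2701) = √(-2570) = I*√2570 ≈ 50.695*I)
1/h = 1/(I*√2570) = -I*√2570/2570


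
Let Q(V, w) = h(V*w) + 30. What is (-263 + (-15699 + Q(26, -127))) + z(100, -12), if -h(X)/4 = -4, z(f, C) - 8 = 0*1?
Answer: -15908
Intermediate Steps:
z(f, C) = 8 (z(f, C) = 8 + 0*1 = 8 + 0 = 8)
h(X) = 16 (h(X) = -4*(-4) = 16)
Q(V, w) = 46 (Q(V, w) = 16 + 30 = 46)
(-263 + (-15699 + Q(26, -127))) + z(100, -12) = (-263 + (-15699 + 46)) + 8 = (-263 - 15653) + 8 = -15916 + 8 = -15908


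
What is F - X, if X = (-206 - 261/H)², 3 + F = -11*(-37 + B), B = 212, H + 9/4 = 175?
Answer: -21481275468/477481 ≈ -44989.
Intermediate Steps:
H = 691/4 (H = -9/4 + 175 = 691/4 ≈ 172.75)
F = -1928 (F = -3 - 11*(-37 + 212) = -3 - 11*175 = -3 - 1925 = -1928)
X = 20560692100/477481 (X = (-206 - 261/691/4)² = (-206 - 261*4/691)² = (-206 - 1044/691)² = (-143390/691)² = 20560692100/477481 ≈ 43061.)
F - X = -1928 - 1*20560692100/477481 = -1928 - 20560692100/477481 = -21481275468/477481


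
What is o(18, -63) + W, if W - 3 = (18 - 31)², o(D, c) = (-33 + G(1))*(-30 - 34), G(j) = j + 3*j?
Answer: 2028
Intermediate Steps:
G(j) = 4*j
o(D, c) = 1856 (o(D, c) = (-33 + 4*1)*(-30 - 34) = (-33 + 4)*(-64) = -29*(-64) = 1856)
W = 172 (W = 3 + (18 - 31)² = 3 + (-13)² = 3 + 169 = 172)
o(18, -63) + W = 1856 + 172 = 2028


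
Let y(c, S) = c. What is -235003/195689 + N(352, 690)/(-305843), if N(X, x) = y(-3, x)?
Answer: -71873435462/59850110827 ≈ -1.2009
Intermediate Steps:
N(X, x) = -3
-235003/195689 + N(352, 690)/(-305843) = -235003/195689 - 3/(-305843) = -235003*1/195689 - 3*(-1/305843) = -235003/195689 + 3/305843 = -71873435462/59850110827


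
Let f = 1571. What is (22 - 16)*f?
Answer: 9426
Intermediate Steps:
(22 - 16)*f = (22 - 16)*1571 = 6*1571 = 9426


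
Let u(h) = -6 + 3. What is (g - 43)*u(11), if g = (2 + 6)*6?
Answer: -15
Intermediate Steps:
g = 48 (g = 8*6 = 48)
u(h) = -3
(g - 43)*u(11) = (48 - 43)*(-3) = 5*(-3) = -15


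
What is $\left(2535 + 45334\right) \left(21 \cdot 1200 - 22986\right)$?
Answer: $105981966$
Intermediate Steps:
$\left(2535 + 45334\right) \left(21 \cdot 1200 - 22986\right) = 47869 \left(25200 - 22986\right) = 47869 \cdot 2214 = 105981966$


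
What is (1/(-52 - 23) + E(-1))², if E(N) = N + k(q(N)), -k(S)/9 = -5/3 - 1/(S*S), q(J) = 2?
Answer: 23726641/90000 ≈ 263.63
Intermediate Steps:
k(S) = 15 + 9/S² (k(S) = -9*(-5/3 - 1/(S*S)) = -9*(-5*⅓ - 1/(S²)) = -9*(-5/3 - 1/S²) = 15 + 9/S²)
E(N) = 69/4 + N (E(N) = N + (15 + 9/2²) = N + (15 + 9*(¼)) = N + (15 + 9/4) = N + 69/4 = 69/4 + N)
(1/(-52 - 23) + E(-1))² = (1/(-52 - 23) + (69/4 - 1))² = (1/(-75) + 65/4)² = (-1/75 + 65/4)² = (4871/300)² = 23726641/90000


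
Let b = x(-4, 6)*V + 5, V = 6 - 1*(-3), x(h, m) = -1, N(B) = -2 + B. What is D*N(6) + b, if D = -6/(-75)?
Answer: -92/25 ≈ -3.6800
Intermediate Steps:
V = 9 (V = 6 + 3 = 9)
b = -4 (b = -1*9 + 5 = -9 + 5 = -4)
D = 2/25 (D = -6*(-1/75) = 2/25 ≈ 0.080000)
D*N(6) + b = 2*(-2 + 6)/25 - 4 = (2/25)*4 - 4 = 8/25 - 4 = -92/25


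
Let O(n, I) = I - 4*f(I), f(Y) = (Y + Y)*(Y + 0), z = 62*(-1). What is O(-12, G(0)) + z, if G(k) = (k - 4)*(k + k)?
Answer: -62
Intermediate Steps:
z = -62
f(Y) = 2*Y² (f(Y) = (2*Y)*Y = 2*Y²)
G(k) = 2*k*(-4 + k) (G(k) = (-4 + k)*(2*k) = 2*k*(-4 + k))
O(n, I) = I - 8*I²
O(-12, G(0)) + z = (2*0*(-4 + 0))*(1 - 16*0*(-4 + 0)) - 62 = (2*0*(-4))*(1 - 16*0*(-4)) - 62 = 0*(1 - 8*0) - 62 = 0*(1 + 0) - 62 = 0*1 - 62 = 0 - 62 = -62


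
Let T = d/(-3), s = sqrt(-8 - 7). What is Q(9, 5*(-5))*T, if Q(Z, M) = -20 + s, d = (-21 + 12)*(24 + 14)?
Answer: -2280 + 114*I*sqrt(15) ≈ -2280.0 + 441.52*I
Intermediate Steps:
d = -342 (d = -9*38 = -342)
s = I*sqrt(15) (s = sqrt(-15) = I*sqrt(15) ≈ 3.873*I)
T = 114 (T = -342/(-3) = -342*(-1/3) = 114)
Q(Z, M) = -20 + I*sqrt(15)
Q(9, 5*(-5))*T = (-20 + I*sqrt(15))*114 = -2280 + 114*I*sqrt(15)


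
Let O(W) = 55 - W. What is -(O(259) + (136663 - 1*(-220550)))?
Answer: -357009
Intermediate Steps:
-(O(259) + (136663 - 1*(-220550))) = -((55 - 1*259) + (136663 - 1*(-220550))) = -((55 - 259) + (136663 + 220550)) = -(-204 + 357213) = -1*357009 = -357009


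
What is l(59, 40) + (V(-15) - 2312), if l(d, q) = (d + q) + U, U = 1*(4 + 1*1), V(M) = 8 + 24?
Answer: -2176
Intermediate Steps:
V(M) = 32
U = 5 (U = 1*(4 + 1) = 1*5 = 5)
l(d, q) = 5 + d + q (l(d, q) = (d + q) + 5 = 5 + d + q)
l(59, 40) + (V(-15) - 2312) = (5 + 59 + 40) + (32 - 2312) = 104 - 2280 = -2176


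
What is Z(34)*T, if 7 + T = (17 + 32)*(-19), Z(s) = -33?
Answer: 30954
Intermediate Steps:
T = -938 (T = -7 + (17 + 32)*(-19) = -7 + 49*(-19) = -7 - 931 = -938)
Z(34)*T = -33*(-938) = 30954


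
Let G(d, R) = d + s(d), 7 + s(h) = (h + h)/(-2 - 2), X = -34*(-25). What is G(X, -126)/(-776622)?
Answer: -19/35301 ≈ -0.00053823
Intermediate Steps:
X = 850
s(h) = -7 - h/2 (s(h) = -7 + (h + h)/(-2 - 2) = -7 + (2*h)/(-4) = -7 + (2*h)*(-¼) = -7 - h/2)
G(d, R) = -7 + d/2 (G(d, R) = d + (-7 - d/2) = -7 + d/2)
G(X, -126)/(-776622) = (-7 + (½)*850)/(-776622) = (-7 + 425)*(-1/776622) = 418*(-1/776622) = -19/35301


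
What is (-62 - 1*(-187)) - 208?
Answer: -83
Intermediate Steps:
(-62 - 1*(-187)) - 208 = (-62 + 187) - 208 = 125 - 208 = -83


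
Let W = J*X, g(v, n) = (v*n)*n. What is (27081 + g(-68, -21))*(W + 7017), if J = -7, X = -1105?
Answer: -42884064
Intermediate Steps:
g(v, n) = v*n**2 (g(v, n) = (n*v)*n = v*n**2)
W = 7735 (W = -7*(-1105) = 7735)
(27081 + g(-68, -21))*(W + 7017) = (27081 - 68*(-21)**2)*(7735 + 7017) = (27081 - 68*441)*14752 = (27081 - 29988)*14752 = -2907*14752 = -42884064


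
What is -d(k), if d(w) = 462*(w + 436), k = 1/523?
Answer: -105349398/523 ≈ -2.0143e+5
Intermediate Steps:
k = 1/523 ≈ 0.0019120
d(w) = 201432 + 462*w (d(w) = 462*(436 + w) = 201432 + 462*w)
-d(k) = -(201432 + 462*(1/523)) = -(201432 + 462/523) = -1*105349398/523 = -105349398/523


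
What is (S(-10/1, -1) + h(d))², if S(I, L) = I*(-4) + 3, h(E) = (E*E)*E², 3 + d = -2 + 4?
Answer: 1936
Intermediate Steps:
d = -1 (d = -3 + (-2 + 4) = -3 + 2 = -1)
h(E) = E⁴ (h(E) = E²*E² = E⁴)
S(I, L) = 3 - 4*I (S(I, L) = -4*I + 3 = 3 - 4*I)
(S(-10/1, -1) + h(d))² = ((3 - (-40)/1) + (-1)⁴)² = ((3 - (-40)) + 1)² = ((3 - 4*(-10)) + 1)² = ((3 + 40) + 1)² = (43 + 1)² = 44² = 1936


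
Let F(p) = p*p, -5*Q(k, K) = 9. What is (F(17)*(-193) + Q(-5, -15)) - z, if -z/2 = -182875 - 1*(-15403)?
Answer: -1953614/5 ≈ -3.9072e+5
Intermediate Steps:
Q(k, K) = -9/5 (Q(k, K) = -1/5*9 = -9/5)
F(p) = p**2
z = 334944 (z = -2*(-182875 - 1*(-15403)) = -2*(-182875 + 15403) = -2*(-167472) = 334944)
(F(17)*(-193) + Q(-5, -15)) - z = (17**2*(-193) - 9/5) - 1*334944 = (289*(-193) - 9/5) - 334944 = (-55777 - 9/5) - 334944 = -278894/5 - 334944 = -1953614/5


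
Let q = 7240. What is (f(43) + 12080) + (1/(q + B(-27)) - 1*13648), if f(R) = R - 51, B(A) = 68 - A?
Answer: -11559959/7335 ≈ -1576.0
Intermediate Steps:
f(R) = -51 + R
(f(43) + 12080) + (1/(q + B(-27)) - 1*13648) = ((-51 + 43) + 12080) + (1/(7240 + (68 - 1*(-27))) - 1*13648) = (-8 + 12080) + (1/(7240 + (68 + 27)) - 13648) = 12072 + (1/(7240 + 95) - 13648) = 12072 + (1/7335 - 13648) = 12072 - 100108079/7335 = -11559959/7335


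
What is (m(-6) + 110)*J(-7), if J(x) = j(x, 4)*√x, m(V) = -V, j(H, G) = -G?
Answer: -464*I*√7 ≈ -1227.6*I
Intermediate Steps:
J(x) = -4*√x (J(x) = (-1*4)*√x = -4*√x)
(m(-6) + 110)*J(-7) = (-1*(-6) + 110)*(-4*I*√7) = (6 + 110)*(-4*I*√7) = 116*(-4*I*√7) = -464*I*√7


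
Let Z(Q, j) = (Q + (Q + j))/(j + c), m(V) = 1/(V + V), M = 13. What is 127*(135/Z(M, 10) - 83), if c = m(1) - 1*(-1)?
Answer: -40513/8 ≈ -5064.1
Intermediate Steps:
m(V) = 1/(2*V)
c = 3/2 (c = (½)/1 - 1*(-1) = (½)*1 + 1 = ½ + 1 = 3/2 ≈ 1.5000)
Z(Q, j) = (j + 2*Q)/(3/2 + j) (Z(Q, j) = (Q + (Q + j))/(j + 3/2) = (j + 2*Q)/(3/2 + j))
127*(135/Z(M, 10) - 83) = 127*(135/((2*(10 + 2*13)/(3 + 2*10))) - 83) = 127*(135/((2*(10 + 26)/(3 + 20))) - 83) = 127*(135/((2*36/23)) - 83) = 127*(135/((2*(1/23)*36)) - 83) = 127*(135/(72/23) - 83) = 127*(135*(23/72) - 83) = 127*(345/8 - 83) = 127*(-319/8) = -40513/8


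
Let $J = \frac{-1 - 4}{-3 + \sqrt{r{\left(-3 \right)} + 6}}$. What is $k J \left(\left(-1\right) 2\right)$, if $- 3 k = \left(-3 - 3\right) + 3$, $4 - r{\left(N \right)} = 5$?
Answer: $- \frac{15}{2} - \frac{5 \sqrt{5}}{2} \approx -13.09$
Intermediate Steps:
$r{\left(N \right)} = -1$ ($r{\left(N \right)} = 4 - 5 = -1$)
$k = 1$ ($k = - \frac{\left(-3 - 3\right) + 3}{3} = - \frac{-6 + 3}{3} = \left(- \frac{1}{3}\right) \left(-3\right) = 1$)
$J = - \frac{5}{-3 + \sqrt{5}}$ ($J = \frac{-1 - 4}{-3 + \sqrt{-1 + 6}} = - \frac{5}{-3 + \sqrt{5}} \approx 6.5451$)
$k J \left(\left(-1\right) 2\right) = 1 \left(\frac{15}{4} + \frac{5 \sqrt{5}}{4}\right) \left(\left(-1\right) 2\right) = \left(\frac{15}{4} + \frac{5 \sqrt{5}}{4}\right) \left(-2\right) = - \frac{15}{2} - \frac{5 \sqrt{5}}{2}$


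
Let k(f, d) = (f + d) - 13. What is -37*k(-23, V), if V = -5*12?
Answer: 3552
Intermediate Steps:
V = -60
k(f, d) = -13 + d + f (k(f, d) = (d + f) - 13 = -13 + d + f)
-37*k(-23, V) = -37*(-13 - 60 - 23) = -37*(-96) = 3552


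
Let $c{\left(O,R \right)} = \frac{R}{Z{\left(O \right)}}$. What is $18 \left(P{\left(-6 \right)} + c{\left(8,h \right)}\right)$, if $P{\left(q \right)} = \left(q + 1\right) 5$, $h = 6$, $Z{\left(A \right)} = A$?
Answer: $- \frac{873}{2} \approx -436.5$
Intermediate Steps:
$P{\left(q \right)} = 5 + 5 q$ ($P{\left(q \right)} = \left(1 + q\right) 5 = 5 + 5 q$)
$c{\left(O,R \right)} = \frac{R}{O}$
$18 \left(P{\left(-6 \right)} + c{\left(8,h \right)}\right) = 18 \left(\left(5 + 5 \left(-6\right)\right) + \frac{6}{8}\right) = 18 \left(\left(5 - 30\right) + 6 \cdot \frac{1}{8}\right) = 18 \left(-25 + \frac{3}{4}\right) = 18 \left(- \frac{97}{4}\right) = - \frac{873}{2}$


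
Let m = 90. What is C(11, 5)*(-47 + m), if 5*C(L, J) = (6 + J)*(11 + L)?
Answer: 10406/5 ≈ 2081.2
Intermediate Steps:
C(L, J) = (6 + J)*(11 + L)/5 (C(L, J) = ((6 + J)*(11 + L))/5 = (6 + J)*(11 + L)/5)
C(11, 5)*(-47 + m) = (66/5 + (6/5)*11 + (11/5)*5 + (⅕)*5*11)*(-47 + 90) = (66/5 + 66/5 + 11 + 11)*43 = (242/5)*43 = 10406/5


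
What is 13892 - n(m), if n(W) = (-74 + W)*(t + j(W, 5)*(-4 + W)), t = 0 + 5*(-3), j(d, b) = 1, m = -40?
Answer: 7166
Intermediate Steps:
t = -15 (t = 0 - 15 = -15)
n(W) = (-74 + W)*(-19 + W) (n(W) = (-74 + W)*(-15 + 1*(-4 + W)) = (-74 + W)*(-15 + (-4 + W)) = (-74 + W)*(-19 + W))
13892 - n(m) = 13892 - (1406 + (-40)² - 93*(-40)) = 13892 - (1406 + 1600 + 3720) = 13892 - 1*6726 = 13892 - 6726 = 7166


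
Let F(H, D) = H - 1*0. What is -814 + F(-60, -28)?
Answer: -874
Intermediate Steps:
F(H, D) = H (F(H, D) = H + 0 = H)
-814 + F(-60, -28) = -814 - 60 = -874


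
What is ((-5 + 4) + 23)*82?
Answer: 1804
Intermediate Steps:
((-5 + 4) + 23)*82 = (-1 + 23)*82 = 22*82 = 1804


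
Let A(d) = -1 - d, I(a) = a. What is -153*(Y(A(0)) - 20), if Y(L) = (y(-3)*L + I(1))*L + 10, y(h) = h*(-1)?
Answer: 1224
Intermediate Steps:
y(h) = -h
Y(L) = 10 + L*(1 + 3*L) (Y(L) = ((-1*(-3))*L + 1)*L + 10 = (3*L + 1)*L + 10 = (1 + 3*L)*L + 10 = L*(1 + 3*L) + 10 = 10 + L*(1 + 3*L))
-153*(Y(A(0)) - 20) = -153*((10 + (-1 - 1*0) + 3*(-1 - 1*0)²) - 20) = -153*((10 + (-1 + 0) + 3*(-1 + 0)²) - 20) = -153*((10 - 1 + 3*(-1)²) - 20) = -153*((10 - 1 + 3*1) - 20) = -153*((10 - 1 + 3) - 20) = -153*(12 - 20) = -153*(-8) = 1224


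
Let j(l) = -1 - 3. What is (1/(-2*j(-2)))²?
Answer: 1/64 ≈ 0.015625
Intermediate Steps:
j(l) = -4
(1/(-2*j(-2)))² = (1/(-2*(-4)))² = (1/8)² = (⅛)² = 1/64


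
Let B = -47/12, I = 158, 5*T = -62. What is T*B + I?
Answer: 6197/30 ≈ 206.57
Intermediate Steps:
T = -62/5 (T = (⅕)*(-62) = -62/5 ≈ -12.400)
B = -47/12 (B = -47*1/12 = -47/12 ≈ -3.9167)
T*B + I = -62/5*(-47/12) + 158 = 1457/30 + 158 = 6197/30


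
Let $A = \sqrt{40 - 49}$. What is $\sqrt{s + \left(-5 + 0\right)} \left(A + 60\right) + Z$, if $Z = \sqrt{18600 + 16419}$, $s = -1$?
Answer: $3 \sqrt{3891} + 3 i \sqrt{6} \left(20 + i\right) \approx 179.79 + 146.97 i$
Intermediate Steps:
$A = 3 i$ ($A = \sqrt{-9} = 3 i \approx 3.0 i$)
$Z = 3 \sqrt{3891}$ ($Z = \sqrt{35019} = 3 \sqrt{3891} \approx 187.13$)
$\sqrt{s + \left(-5 + 0\right)} \left(A + 60\right) + Z = \sqrt{-1 + \left(-5 + 0\right)} \left(3 i + 60\right) + 3 \sqrt{3891} = \sqrt{-1 - 5} \left(60 + 3 i\right) + 3 \sqrt{3891} = \sqrt{-6} \left(60 + 3 i\right) + 3 \sqrt{3891} = i \sqrt{6} \left(60 + 3 i\right) + 3 \sqrt{3891} = 3 \sqrt{3891} + i \sqrt{6} \left(60 + 3 i\right)$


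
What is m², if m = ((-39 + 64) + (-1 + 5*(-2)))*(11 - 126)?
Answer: 2592100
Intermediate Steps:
m = -1610 (m = (25 + (-1 - 10))*(-115) = (25 - 11)*(-115) = 14*(-115) = -1610)
m² = (-1610)² = 2592100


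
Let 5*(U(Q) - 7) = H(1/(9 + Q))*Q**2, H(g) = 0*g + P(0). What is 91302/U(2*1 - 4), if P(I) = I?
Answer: 91302/7 ≈ 13043.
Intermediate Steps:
H(g) = 0 (H(g) = 0*g + 0 = 0 + 0 = 0)
U(Q) = 7 (U(Q) = 7 + (0*Q**2)/5 = 7 + (1/5)*0 = 7 + 0 = 7)
91302/U(2*1 - 4) = 91302/7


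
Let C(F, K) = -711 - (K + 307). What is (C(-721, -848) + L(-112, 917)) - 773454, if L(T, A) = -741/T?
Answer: -86645147/112 ≈ -7.7362e+5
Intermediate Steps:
C(F, K) = -1018 - K (C(F, K) = -711 - (307 + K) = -711 + (-307 - K) = -1018 - K)
(C(-721, -848) + L(-112, 917)) - 773454 = ((-1018 - 1*(-848)) - 741/(-112)) - 773454 = ((-1018 + 848) - 741*(-1/112)) - 773454 = (-170 + 741/112) - 773454 = -18299/112 - 773454 = -86645147/112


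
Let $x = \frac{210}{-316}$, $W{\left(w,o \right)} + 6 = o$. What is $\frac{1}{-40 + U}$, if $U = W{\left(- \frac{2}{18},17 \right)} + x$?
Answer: $- \frac{158}{4687} \approx -0.03371$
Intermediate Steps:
$W{\left(w,o \right)} = -6 + o$
$x = - \frac{105}{158}$ ($x = 210 \left(- \frac{1}{316}\right) = - \frac{105}{158} \approx -0.66456$)
$U = \frac{1633}{158}$ ($U = \left(-6 + 17\right) - \frac{105}{158} = 11 - \frac{105}{158} = \frac{1633}{158} \approx 10.335$)
$\frac{1}{-40 + U} = \frac{1}{-40 + \frac{1633}{158}} = \frac{1}{- \frac{4687}{158}} = - \frac{158}{4687}$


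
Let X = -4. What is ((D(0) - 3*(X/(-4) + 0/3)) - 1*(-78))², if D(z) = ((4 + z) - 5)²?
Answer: 5776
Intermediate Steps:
D(z) = (-1 + z)²
((D(0) - 3*(X/(-4) + 0/3)) - 1*(-78))² = (((-1 + 0)² - 3*(-4/(-4) + 0/3)) - 1*(-78))² = (((-1)² - 3*(-4*(-¼) + 0*(⅓))) + 78)² = ((1 - 3*(1 + 0)) + 78)² = ((1 - 3*1) + 78)² = ((1 - 3) + 78)² = (-2 + 78)² = 76² = 5776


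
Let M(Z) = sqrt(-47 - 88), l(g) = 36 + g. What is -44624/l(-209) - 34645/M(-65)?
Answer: 44624/173 + 6929*I*sqrt(15)/9 ≈ 257.94 + 2981.8*I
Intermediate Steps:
M(Z) = 3*I*sqrt(15) (M(Z) = sqrt(-135) = 3*I*sqrt(15))
-44624/l(-209) - 34645/M(-65) = -44624/(36 - 209) - 34645*(-I*sqrt(15)/45) = -44624/(-173) - (-6929)*I*sqrt(15)/9 = -44624*(-1/173) + 6929*I*sqrt(15)/9 = 44624/173 + 6929*I*sqrt(15)/9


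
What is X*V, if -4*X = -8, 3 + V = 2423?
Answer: 4840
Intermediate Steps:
V = 2420 (V = -3 + 2423 = 2420)
X = 2 (X = -1/4*(-8) = 2)
X*V = 2*2420 = 4840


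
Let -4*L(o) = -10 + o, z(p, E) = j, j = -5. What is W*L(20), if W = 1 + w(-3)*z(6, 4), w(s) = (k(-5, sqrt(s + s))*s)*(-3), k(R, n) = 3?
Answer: 335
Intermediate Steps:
z(p, E) = -5
L(o) = 5/2 - o/4 (L(o) = -(-10 + o)/4 = 5/2 - o/4)
w(s) = -9*s (w(s) = (3*s)*(-3) = -9*s)
W = -134 (W = 1 - 9*(-3)*(-5) = 1 + 27*(-5) = 1 - 135 = -134)
W*L(20) = -134*(5/2 - 1/4*20) = -134*(5/2 - 5) = -134*(-5/2) = 335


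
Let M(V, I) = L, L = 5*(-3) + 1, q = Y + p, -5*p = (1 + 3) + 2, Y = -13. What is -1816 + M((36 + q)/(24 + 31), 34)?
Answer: -1830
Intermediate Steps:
p = -6/5 (p = -((1 + 3) + 2)/5 = -(4 + 2)/5 = -⅕*6 = -6/5 ≈ -1.2000)
q = -71/5 (q = -13 - 6/5 = -71/5 ≈ -14.200)
L = -14 (L = -15 + 1 = -14)
M(V, I) = -14
-1816 + M((36 + q)/(24 + 31), 34) = -1816 - 14 = -1830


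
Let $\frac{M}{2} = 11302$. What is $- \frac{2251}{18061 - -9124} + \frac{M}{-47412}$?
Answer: $- \frac{180303538}{322223805} \approx -0.55956$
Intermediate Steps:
$M = 22604$ ($M = 2 \cdot 11302 = 22604$)
$- \frac{2251}{18061 - -9124} + \frac{M}{-47412} = - \frac{2251}{18061 - -9124} + \frac{22604}{-47412} = - \frac{2251}{18061 + 9124} + 22604 \left(- \frac{1}{47412}\right) = - \frac{2251}{27185} - \frac{5651}{11853} = - \frac{180303538}{322223805}$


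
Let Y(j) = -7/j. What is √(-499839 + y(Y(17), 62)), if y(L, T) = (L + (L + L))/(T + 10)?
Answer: I*√20801300538/204 ≈ 706.99*I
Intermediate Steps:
y(L, T) = 3*L/(10 + T) (y(L, T) = (L + 2*L)/(10 + T) = (3*L)/(10 + T) = 3*L/(10 + T))
√(-499839 + y(Y(17), 62)) = √(-499839 + 3*(-7/17)/(10 + 62)) = √(-499839 + 3*(-7*1/17)/72) = √(-499839 + 3*(-7/17)*(1/72)) = √(-499839 - 7/408) = √(-203934319/408) = I*√20801300538/204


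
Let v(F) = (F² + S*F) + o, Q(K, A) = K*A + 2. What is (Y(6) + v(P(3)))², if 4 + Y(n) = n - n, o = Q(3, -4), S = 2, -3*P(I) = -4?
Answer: 7396/81 ≈ 91.309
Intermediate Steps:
Q(K, A) = 2 + A*K (Q(K, A) = A*K + 2 = 2 + A*K)
P(I) = 4/3 (P(I) = -⅓*(-4) = 4/3)
o = -10 (o = 2 - 4*3 = 2 - 12 = -10)
v(F) = -10 + F² + 2*F (v(F) = (F² + 2*F) - 10 = -10 + F² + 2*F)
Y(n) = -4 (Y(n) = -4 + (n - n) = -4 + 0 = -4)
(Y(6) + v(P(3)))² = (-4 + (-10 + (4/3)² + 2*(4/3)))² = (-4 + (-10 + 16/9 + 8/3))² = (-4 - 50/9)² = (-86/9)² = 7396/81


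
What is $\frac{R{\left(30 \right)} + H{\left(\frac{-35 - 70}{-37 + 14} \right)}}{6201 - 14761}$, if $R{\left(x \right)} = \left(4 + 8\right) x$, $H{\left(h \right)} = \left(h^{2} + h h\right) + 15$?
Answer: $- \frac{44085}{905648} \approx -0.048678$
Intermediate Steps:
$H{\left(h \right)} = 15 + 2 h^{2}$ ($H{\left(h \right)} = \left(h^{2} + h^{2}\right) + 15 = 2 h^{2} + 15 = 15 + 2 h^{2}$)
$R{\left(x \right)} = 12 x$
$\frac{R{\left(30 \right)} + H{\left(\frac{-35 - 70}{-37 + 14} \right)}}{6201 - 14761} = \frac{12 \cdot 30 + \left(15 + 2 \left(\frac{-35 - 70}{-37 + 14}\right)^{2}\right)}{6201 - 14761} = \frac{360 + \left(15 + 2 \left(- \frac{105}{-23}\right)^{2}\right)}{-8560} = \left(360 + \left(15 + 2 \left(\left(-105\right) \left(- \frac{1}{23}\right)\right)^{2}\right)\right) \left(- \frac{1}{8560}\right) = \left(360 + \left(15 + 2 \left(\frac{105}{23}\right)^{2}\right)\right) \left(- \frac{1}{8560}\right) = \left(360 + \left(15 + 2 \cdot \frac{11025}{529}\right)\right) \left(- \frac{1}{8560}\right) = \left(360 + \left(15 + \frac{22050}{529}\right)\right) \left(- \frac{1}{8560}\right) = \left(360 + \frac{29985}{529}\right) \left(- \frac{1}{8560}\right) = \frac{220425}{529} \left(- \frac{1}{8560}\right) = - \frac{44085}{905648}$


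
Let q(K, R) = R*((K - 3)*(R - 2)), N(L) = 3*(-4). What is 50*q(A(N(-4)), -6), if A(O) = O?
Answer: -36000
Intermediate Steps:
N(L) = -12
q(K, R) = R*(-3 + K)*(-2 + R) (q(K, R) = R*((-3 + K)*(-2 + R)) = R*(-3 + K)*(-2 + R))
50*q(A(N(-4)), -6) = 50*(-6*(6 - 3*(-6) - 2*(-12) - 12*(-6))) = 50*(-6*(6 + 18 + 24 + 72)) = 50*(-6*120) = 50*(-720) = -36000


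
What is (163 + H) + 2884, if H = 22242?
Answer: 25289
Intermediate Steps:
(163 + H) + 2884 = (163 + 22242) + 2884 = 22405 + 2884 = 25289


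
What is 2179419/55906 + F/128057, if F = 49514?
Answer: 281857988567/7159154642 ≈ 39.370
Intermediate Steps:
2179419/55906 + F/128057 = 2179419/55906 + 49514/128057 = 281857988567/7159154642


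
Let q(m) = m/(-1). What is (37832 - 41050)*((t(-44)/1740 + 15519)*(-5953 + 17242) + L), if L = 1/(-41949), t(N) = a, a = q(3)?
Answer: -6858431540489896811/12165210 ≈ -5.6377e+11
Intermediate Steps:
q(m) = -m (q(m) = m*(-1) = -m)
a = -3 (a = -1*3 = -3)
t(N) = -3
L = -1/41949 ≈ -2.3838e-5
(37832 - 41050)*((t(-44)/1740 + 15519)*(-5953 + 17242) + L) = (37832 - 41050)*((-3/1740 + 15519)*(-5953 + 17242) - 1/41949) = -3218*((-3*1/1740 + 15519)*11289 - 1/41949) = -3218*((-1/580 + 15519)*11289 - 1/41949) = -3218*((9001019/580)*11289 - 1/41949) = -3218*(101612503491/580 - 1/41949) = -3218*4262542908943379/24330420 = -6858431540489896811/12165210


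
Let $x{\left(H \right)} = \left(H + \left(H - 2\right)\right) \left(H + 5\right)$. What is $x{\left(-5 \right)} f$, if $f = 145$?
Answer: $0$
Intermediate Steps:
$x{\left(H \right)} = \left(-2 + 2 H\right) \left(5 + H\right)$ ($x{\left(H \right)} = \left(H + \left(-2 + H\right)\right) \left(5 + H\right) = \left(-2 + 2 H\right) \left(5 + H\right)$)
$x{\left(-5 \right)} f = \left(-10 + 2 \left(-5\right)^{2} + 8 \left(-5\right)\right) 145 = \left(-10 + 2 \cdot 25 - 40\right) 145 = \left(-10 + 50 - 40\right) 145 = 0 \cdot 145 = 0$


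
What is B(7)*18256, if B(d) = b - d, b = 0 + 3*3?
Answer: 36512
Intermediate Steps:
b = 9 (b = 0 + 9 = 9)
B(d) = 9 - d
B(7)*18256 = (9 - 1*7)*18256 = (9 - 7)*18256 = 2*18256 = 36512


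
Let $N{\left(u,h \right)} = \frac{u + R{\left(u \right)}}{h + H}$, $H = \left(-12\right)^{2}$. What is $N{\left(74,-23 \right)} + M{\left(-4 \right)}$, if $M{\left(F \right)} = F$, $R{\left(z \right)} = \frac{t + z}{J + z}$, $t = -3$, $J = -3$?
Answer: $- \frac{409}{121} \approx -3.3802$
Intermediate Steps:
$R{\left(z \right)} = 1$ ($R{\left(z \right)} = \frac{-3 + z}{-3 + z} = 1$)
$H = 144$
$N{\left(u,h \right)} = \frac{1 + u}{144 + h}$ ($N{\left(u,h \right)} = \frac{u + 1}{h + 144} = \frac{1 + u}{144 + h}$)
$N{\left(74,-23 \right)} + M{\left(-4 \right)} = \frac{1 + 74}{144 - 23} - 4 = \frac{1}{121} \cdot 75 - 4 = \frac{75}{121} - 4 = - \frac{409}{121}$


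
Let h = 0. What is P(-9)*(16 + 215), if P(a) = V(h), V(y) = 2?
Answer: 462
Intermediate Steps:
P(a) = 2
P(-9)*(16 + 215) = 2*(16 + 215) = 2*231 = 462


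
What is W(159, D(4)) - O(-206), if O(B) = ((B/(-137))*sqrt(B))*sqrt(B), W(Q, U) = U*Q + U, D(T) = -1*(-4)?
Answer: 130116/137 ≈ 949.75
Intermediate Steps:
D(T) = 4
W(Q, U) = U + Q*U (W(Q, U) = Q*U + U = U + Q*U)
O(B) = -B**2/137 (O(B) = ((B*(-1/137))*sqrt(B))*sqrt(B) = ((-B/137)*sqrt(B))*sqrt(B) = (-B**(3/2)/137)*sqrt(B) = -B**2/137)
W(159, D(4)) - O(-206) = 4*(1 + 159) - (-1)*(-206)**2/137 = 4*160 - (-1)*42436/137 = 640 - 1*(-42436/137) = 640 + 42436/137 = 130116/137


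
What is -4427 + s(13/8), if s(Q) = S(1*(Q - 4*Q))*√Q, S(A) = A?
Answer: -4427 - 39*√26/32 ≈ -4433.2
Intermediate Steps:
s(Q) = -3*Q^(3/2) (s(Q) = (1*(Q - 4*Q))*√Q = (1*(-3*Q))*√Q = (-3*Q)*√Q = -3*Q^(3/2))
-4427 + s(13/8) = -4427 - 3*13*√26/32 = -4427 - 39*√26/32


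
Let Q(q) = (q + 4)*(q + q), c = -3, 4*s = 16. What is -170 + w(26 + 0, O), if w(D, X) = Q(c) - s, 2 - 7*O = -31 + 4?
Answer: -180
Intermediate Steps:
s = 4 (s = (¼)*16 = 4)
Q(q) = 2*q*(4 + q) (Q(q) = (4 + q)*(2*q) = 2*q*(4 + q))
O = 29/7 (O = 2/7 - (-31 + 4)/7 = 2/7 - ⅐*(-27) = 2/7 + 27/7 = 29/7 ≈ 4.1429)
w(D, X) = -10 (w(D, X) = 2*(-3)*(4 - 3) - 1*4 = 2*(-3)*1 - 4 = -6 - 4 = -10)
-170 + w(26 + 0, O) = -170 - 10 = -180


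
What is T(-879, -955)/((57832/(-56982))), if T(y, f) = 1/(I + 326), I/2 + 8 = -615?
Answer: 28491/26602720 ≈ 0.0010710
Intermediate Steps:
I = -1246 (I = -16 + 2*(-615) = -16 - 1230 = -1246)
T(y, f) = -1/920 (T(y, f) = 1/(-1246 + 326) = 1/(-920) = -1/920)
T(-879, -955)/((57832/(-56982))) = -1/(920*(57832/(-56982))) = -1/(920*(57832*(-1/56982))) = -1/(920*(-28916/28491)) = -1/920*(-28491/28916) = 28491/26602720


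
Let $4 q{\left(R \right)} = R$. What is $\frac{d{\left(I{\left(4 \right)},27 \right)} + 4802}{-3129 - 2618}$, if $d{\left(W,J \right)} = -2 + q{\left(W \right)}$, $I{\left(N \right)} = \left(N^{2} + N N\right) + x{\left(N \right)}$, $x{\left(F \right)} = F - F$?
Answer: $- \frac{4808}{5747} \approx -0.83661$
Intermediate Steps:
$q{\left(R \right)} = \frac{R}{4}$
$x{\left(F \right)} = 0$
$I{\left(N \right)} = 2 N^{2}$ ($I{\left(N \right)} = \left(N^{2} + N N\right) + 0 = \left(N^{2} + N^{2}\right) + 0 = 2 N^{2} + 0 = 2 N^{2}$)
$d{\left(W,J \right)} = -2 + \frac{W}{4}$
$\frac{d{\left(I{\left(4 \right)},27 \right)} + 4802}{-3129 - 2618} = \frac{\left(-2 + \frac{2 \cdot 4^{2}}{4}\right) + 4802}{-3129 - 2618} = \frac{\left(-2 + \frac{2 \cdot 16}{4}\right) + 4802}{-5747} = \left(\left(-2 + \frac{1}{4} \cdot 32\right) + 4802\right) \left(- \frac{1}{5747}\right) = \left(\left(-2 + 8\right) + 4802\right) \left(- \frac{1}{5747}\right) = \left(6 + 4802\right) \left(- \frac{1}{5747}\right) = 4808 \left(- \frac{1}{5747}\right) = - \frac{4808}{5747}$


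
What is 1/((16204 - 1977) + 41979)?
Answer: 1/56206 ≈ 1.7792e-5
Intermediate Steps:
1/((16204 - 1977) + 41979) = 1/(14227 + 41979) = 1/56206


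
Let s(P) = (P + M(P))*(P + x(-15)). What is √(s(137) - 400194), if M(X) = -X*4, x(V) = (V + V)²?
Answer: I*√826401 ≈ 909.07*I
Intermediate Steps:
x(V) = 4*V² (x(V) = (2*V)² = 4*V²)
M(X) = -4*X
s(P) = -3*P*(900 + P) (s(P) = (P - 4*P)*(P + 4*(-15)²) = (-3*P)*(P + 4*225) = (-3*P)*(P + 900) = (-3*P)*(900 + P) = -3*P*(900 + P))
√(s(137) - 400194) = √(3*137*(-900 - 1*137) - 400194) = √(3*137*(-900 - 137) - 400194) = √(3*137*(-1037) - 400194) = √(-426207 - 400194) = √(-826401) = I*√826401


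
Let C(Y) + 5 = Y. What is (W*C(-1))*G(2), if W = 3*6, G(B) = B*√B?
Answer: -216*√2 ≈ -305.47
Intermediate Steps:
G(B) = B^(3/2)
W = 18
C(Y) = -5 + Y
(W*C(-1))*G(2) = (18*(-5 - 1))*2^(3/2) = (18*(-6))*(2*√2) = -216*√2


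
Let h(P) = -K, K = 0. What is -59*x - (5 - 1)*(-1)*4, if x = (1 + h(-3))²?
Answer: -43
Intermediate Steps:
h(P) = 0 (h(P) = -1*0 = 0)
x = 1 (x = (1 + 0)² = 1² = 1)
-59*x - (5 - 1)*(-1)*4 = -59*1 - (5 - 1)*(-1)*4 = -59 - 4*(-1)*4 = -59 - 1*(-4)*4 = -59 + 4*4 = -59 + 16 = -43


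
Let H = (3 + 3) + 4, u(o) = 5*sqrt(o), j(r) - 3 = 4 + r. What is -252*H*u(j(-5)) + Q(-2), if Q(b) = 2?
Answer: 2 - 12600*sqrt(2) ≈ -17817.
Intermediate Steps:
j(r) = 7 + r (j(r) = 3 + (4 + r) = 7 + r)
H = 10 (H = 6 + 4 = 10)
-252*H*u(j(-5)) + Q(-2) = -252*10*(5*sqrt(7 - 5)) + 2 = -252*10*(5*sqrt(2)) + 2 = -252*50*sqrt(2) + 2 = -12600*sqrt(2) + 2 = 2 - 12600*sqrt(2)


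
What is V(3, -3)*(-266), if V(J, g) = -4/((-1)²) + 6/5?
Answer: 3724/5 ≈ 744.80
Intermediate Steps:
V(J, g) = -14/5 (V(J, g) = -4/1 + 6*(⅕) = -4*1 + 6/5 = -4 + 6/5 = -14/5)
V(3, -3)*(-266) = -14/5*(-266) = 3724/5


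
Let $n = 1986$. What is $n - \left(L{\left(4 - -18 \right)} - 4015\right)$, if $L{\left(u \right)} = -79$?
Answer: $6080$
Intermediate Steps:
$n - \left(L{\left(4 - -18 \right)} - 4015\right) = 1986 - \left(-79 - 4015\right) = 1986 - -4094 = 1986 + 4094 = 6080$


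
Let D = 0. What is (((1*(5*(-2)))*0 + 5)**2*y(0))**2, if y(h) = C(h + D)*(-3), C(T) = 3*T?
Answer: 0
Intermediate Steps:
y(h) = -9*h (y(h) = (3*(h + 0))*(-3) = (3*h)*(-3) = -9*h)
(((1*(5*(-2)))*0 + 5)**2*y(0))**2 = (((1*(5*(-2)))*0 + 5)**2*(-9*0))**2 = (((1*(-10))*0 + 5)**2*0)**2 = ((-10*0 + 5)**2*0)**2 = ((0 + 5)**2*0)**2 = (5**2*0)**2 = (25*0)**2 = 0**2 = 0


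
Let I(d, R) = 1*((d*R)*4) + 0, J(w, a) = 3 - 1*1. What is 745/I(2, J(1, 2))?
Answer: 745/16 ≈ 46.563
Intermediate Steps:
J(w, a) = 2 (J(w, a) = 3 - 1 = 2)
I(d, R) = 4*R*d (I(d, R) = 1*((R*d)*4) + 0 = 1*(4*R*d) + 0 = 4*R*d + 0 = 4*R*d)
745/I(2, J(1, 2)) = 745/((4*2*2)) = 745/16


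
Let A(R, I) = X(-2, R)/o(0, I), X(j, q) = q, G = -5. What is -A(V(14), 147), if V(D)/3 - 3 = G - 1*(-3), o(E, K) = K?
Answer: -1/49 ≈ -0.020408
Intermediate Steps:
V(D) = 3 (V(D) = 9 + 3*(-5 - 1*(-3)) = 9 + 3*(-5 + 3) = 9 + 3*(-2) = 9 - 6 = 3)
A(R, I) = R/I
-A(V(14), 147) = -3/147 = -1*1/49 = -1/49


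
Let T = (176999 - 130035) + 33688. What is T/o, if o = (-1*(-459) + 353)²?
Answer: 20163/164836 ≈ 0.12232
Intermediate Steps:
o = 659344 (o = (459 + 353)² = 812² = 659344)
T = 80652 (T = 46964 + 33688 = 80652)
T/o = 80652/659344 = 80652*(1/659344) = 20163/164836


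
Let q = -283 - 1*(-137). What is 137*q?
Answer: -20002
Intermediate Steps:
q = -146 (q = -283 + 137 = -146)
137*q = 137*(-146) = -20002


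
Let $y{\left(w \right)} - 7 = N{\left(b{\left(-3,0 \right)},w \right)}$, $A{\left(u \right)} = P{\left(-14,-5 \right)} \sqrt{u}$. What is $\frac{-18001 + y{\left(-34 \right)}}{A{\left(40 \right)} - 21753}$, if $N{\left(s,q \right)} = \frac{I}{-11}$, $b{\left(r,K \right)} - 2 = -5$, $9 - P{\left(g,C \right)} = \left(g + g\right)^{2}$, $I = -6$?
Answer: $\frac{4305527784}{4940848099} - \frac{306788400 \sqrt{10}}{4940848099} \approx 0.67506$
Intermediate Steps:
$P{\left(g,C \right)} = 9 - 4 g^{2}$ ($P{\left(g,C \right)} = 9 - \left(g + g\right)^{2} = 9 - \left(2 g\right)^{2} = 9 - 4 g^{2}$)
$A{\left(u \right)} = - 775 \sqrt{u}$ ($A{\left(u \right)} = \left(9 - 4 \left(-14\right)^{2}\right) \sqrt{u} = \left(9 - 784\right) \sqrt{u} = - 775 \sqrt{u}$)
$b{\left(r,K \right)} = -3$ ($b{\left(r,K \right)} = 2 - 5 = -3$)
$N{\left(s,q \right)} = \frac{6}{11}$ ($N{\left(s,q \right)} = - \frac{6}{-11} = \left(-6\right) \left(- \frac{1}{11}\right) = \frac{6}{11}$)
$y{\left(w \right)} = \frac{83}{11}$ ($y{\left(w \right)} = 7 + \frac{6}{11} = \frac{83}{11}$)
$\frac{-18001 + y{\left(-34 \right)}}{A{\left(40 \right)} - 21753} = \frac{-18001 + \frac{83}{11}}{- 775 \sqrt{40} - 21753} = - \frac{197928}{11 \left(- 775 \cdot 2 \sqrt{10} - 21753\right)} = - \frac{197928}{11 \left(- 1550 \sqrt{10} - 21753\right)} = - \frac{197928}{11 \left(-21753 - 1550 \sqrt{10}\right)}$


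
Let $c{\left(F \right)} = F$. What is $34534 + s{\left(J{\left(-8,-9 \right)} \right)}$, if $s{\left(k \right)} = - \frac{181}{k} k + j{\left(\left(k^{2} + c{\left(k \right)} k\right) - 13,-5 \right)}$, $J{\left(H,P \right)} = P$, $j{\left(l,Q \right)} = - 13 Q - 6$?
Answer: $34412$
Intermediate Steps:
$j{\left(l,Q \right)} = -6 - 13 Q$
$s{\left(k \right)} = -122$ ($s{\left(k \right)} = - \frac{181}{k} k - -59 = -181 + \left(-6 + 65\right) = -181 + 59 = -122$)
$34534 + s{\left(J{\left(-8,-9 \right)} \right)} = 34534 - 122 = 34412$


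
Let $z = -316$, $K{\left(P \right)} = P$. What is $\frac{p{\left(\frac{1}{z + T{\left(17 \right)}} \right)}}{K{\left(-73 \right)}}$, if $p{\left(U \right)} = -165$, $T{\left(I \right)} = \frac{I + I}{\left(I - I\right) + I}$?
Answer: $\frac{165}{73} \approx 2.2603$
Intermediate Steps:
$T{\left(I \right)} = 2$ ($T{\left(I \right)} = \frac{2 I}{0 + I} = \frac{2 I}{I} = 2$)
$\frac{p{\left(\frac{1}{z + T{\left(17 \right)}} \right)}}{K{\left(-73 \right)}} = - \frac{165}{-73} = \left(-165\right) \left(- \frac{1}{73}\right) = \frac{165}{73}$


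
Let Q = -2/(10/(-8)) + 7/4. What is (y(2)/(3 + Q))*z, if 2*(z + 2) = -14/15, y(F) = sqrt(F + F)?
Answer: -296/381 ≈ -0.77690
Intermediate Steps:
y(F) = sqrt(2)*sqrt(F) (y(F) = sqrt(2*F) = sqrt(2)*sqrt(F))
z = -37/15 (z = -2 + (-14/15)/2 = -2 + (-14*1/15)/2 = -2 + (1/2)*(-14/15) = -2 - 7/15 = -37/15 ≈ -2.4667)
Q = 67/20 (Q = -2/(10*(-1/8)) + 7*(1/4) = -2/(-5/4) + 7/4 = -2*(-4/5) + 7/4 = 8/5 + 7/4 = 67/20 ≈ 3.3500)
(y(2)/(3 + Q))*z = ((sqrt(2)*sqrt(2))/(3 + 67/20))*(-37/15) = (2/(127/20))*(-37/15) = (2*(20/127))*(-37/15) = (40/127)*(-37/15) = -296/381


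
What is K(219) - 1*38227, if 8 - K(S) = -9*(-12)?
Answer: -38327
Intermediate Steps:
K(S) = -100 (K(S) = 8 - (-9)*(-12) = 8 - 1*108 = 8 - 108 = -100)
K(219) - 1*38227 = -100 - 1*38227 = -100 - 38227 = -38327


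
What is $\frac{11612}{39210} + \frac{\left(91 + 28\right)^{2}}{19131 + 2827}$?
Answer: $\frac{405114553}{430486590} \approx 0.94106$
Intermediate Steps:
$\frac{11612}{39210} + \frac{\left(91 + 28\right)^{2}}{19131 + 2827} = 11612 \cdot \frac{1}{39210} + \frac{119^{2}}{21958} = \frac{5806}{19605} + 14161 \cdot \frac{1}{21958} = \frac{5806}{19605} + \frac{14161}{21958} = \frac{405114553}{430486590}$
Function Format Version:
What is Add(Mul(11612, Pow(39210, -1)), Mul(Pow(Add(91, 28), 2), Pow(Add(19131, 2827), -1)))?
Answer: Rational(405114553, 430486590) ≈ 0.94106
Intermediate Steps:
Add(Mul(11612, Pow(39210, -1)), Mul(Pow(Add(91, 28), 2), Pow(Add(19131, 2827), -1))) = Add(Mul(11612, Rational(1, 39210)), Mul(Pow(119, 2), Pow(21958, -1))) = Add(Rational(5806, 19605), Mul(14161, Rational(1, 21958))) = Add(Rational(5806, 19605), Rational(14161, 21958)) = Rational(405114553, 430486590)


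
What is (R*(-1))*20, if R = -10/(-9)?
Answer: -200/9 ≈ -22.222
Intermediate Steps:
R = 10/9 (R = -10*(-1/9) = 10/9 ≈ 1.1111)
(R*(-1))*20 = ((10/9)*(-1))*20 = -10/9*20 = -200/9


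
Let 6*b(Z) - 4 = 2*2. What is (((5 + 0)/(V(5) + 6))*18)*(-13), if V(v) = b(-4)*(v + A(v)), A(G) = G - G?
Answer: -1755/19 ≈ -92.368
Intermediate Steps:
b(Z) = 4/3 (b(Z) = 2/3 + (2*2)/6 = 2/3 + (1/6)*4 = 2/3 + 2/3 = 4/3)
A(G) = 0
V(v) = 4*v/3 (V(v) = 4*(v + 0)/3 = 4*v/3)
(((5 + 0)/(V(5) + 6))*18)*(-13) = (((5 + 0)/((4/3)*5 + 6))*18)*(-13) = ((5/(20/3 + 6))*18)*(-13) = ((5/(38/3))*18)*(-13) = ((5*(3/38))*18)*(-13) = ((15/38)*18)*(-13) = (135/19)*(-13) = -1755/19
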